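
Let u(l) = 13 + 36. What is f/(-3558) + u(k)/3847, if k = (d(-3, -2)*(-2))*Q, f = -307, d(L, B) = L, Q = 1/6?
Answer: 1355371/13687626 ≈ 0.099022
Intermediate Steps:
Q = 1/6 ≈ 0.16667
k = 1 (k = -3*(-2)*(1/6) = 6*(1/6) = 1)
u(l) = 49
f/(-3558) + u(k)/3847 = -307/(-3558) + 49/3847 = -307*(-1/3558) + 49*(1/3847) = 307/3558 + 49/3847 = 1355371/13687626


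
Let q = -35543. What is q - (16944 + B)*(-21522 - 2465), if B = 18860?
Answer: 858795005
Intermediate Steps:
q - (16944 + B)*(-21522 - 2465) = -35543 - (16944 + 18860)*(-21522 - 2465) = -35543 - 35804*(-23987) = -35543 - 1*(-858830548) = -35543 + 858830548 = 858795005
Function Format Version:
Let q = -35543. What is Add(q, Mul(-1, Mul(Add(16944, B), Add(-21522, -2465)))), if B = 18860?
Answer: 858795005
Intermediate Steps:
Add(q, Mul(-1, Mul(Add(16944, B), Add(-21522, -2465)))) = Add(-35543, Mul(-1, Mul(Add(16944, 18860), Add(-21522, -2465)))) = Add(-35543, Mul(-1, Mul(35804, -23987))) = Add(-35543, Mul(-1, -858830548)) = Add(-35543, 858830548) = 858795005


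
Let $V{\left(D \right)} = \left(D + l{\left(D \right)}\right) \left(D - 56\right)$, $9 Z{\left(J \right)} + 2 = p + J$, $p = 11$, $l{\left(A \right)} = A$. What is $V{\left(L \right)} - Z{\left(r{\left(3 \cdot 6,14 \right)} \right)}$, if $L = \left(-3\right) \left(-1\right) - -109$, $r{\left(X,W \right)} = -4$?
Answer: $\frac{112891}{9} \approx 12543.0$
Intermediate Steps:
$Z{\left(J \right)} = 1 + \frac{J}{9}$ ($Z{\left(J \right)} = - \frac{2}{9} + \frac{11 + J}{9} = - \frac{2}{9} + \left(\frac{11}{9} + \frac{J}{9}\right) = 1 + \frac{J}{9}$)
$L = 112$ ($L = 3 + 109 = 112$)
$V{\left(D \right)} = 2 D \left(-56 + D\right)$ ($V{\left(D \right)} = \left(D + D\right) \left(D - 56\right) = 2 D \left(-56 + D\right)$)
$V{\left(L \right)} - Z{\left(r{\left(3 \cdot 6,14 \right)} \right)} = 2 \cdot 112 \left(-56 + 112\right) - \left(1 + \frac{1}{9} \left(-4\right)\right) = 2 \cdot 112 \cdot 56 - \left(1 - \frac{4}{9}\right) = 12544 - \frac{5}{9} = \frac{112891}{9}$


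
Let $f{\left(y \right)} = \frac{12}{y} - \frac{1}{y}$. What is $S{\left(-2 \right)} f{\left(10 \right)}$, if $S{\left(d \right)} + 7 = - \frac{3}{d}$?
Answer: $- \frac{121}{20} \approx -6.05$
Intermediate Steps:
$f{\left(y \right)} = \frac{11}{y}$
$S{\left(d \right)} = -7 - \frac{3}{d}$
$S{\left(-2 \right)} f{\left(10 \right)} = \left(-7 - \frac{3}{-2}\right) \frac{11}{10} = \left(-7 - - \frac{3}{2}\right) 11 \cdot \frac{1}{10} = \left(-7 + \frac{3}{2}\right) \frac{11}{10} = \left(- \frac{11}{2}\right) \frac{11}{10} = - \frac{121}{20}$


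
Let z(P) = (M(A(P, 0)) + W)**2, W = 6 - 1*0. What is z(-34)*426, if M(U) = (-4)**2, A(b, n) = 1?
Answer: 206184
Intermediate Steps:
M(U) = 16
W = 6 (W = 6 + 0 = 6)
z(P) = 484 (z(P) = (16 + 6)**2 = 22**2 = 484)
z(-34)*426 = 484*426 = 206184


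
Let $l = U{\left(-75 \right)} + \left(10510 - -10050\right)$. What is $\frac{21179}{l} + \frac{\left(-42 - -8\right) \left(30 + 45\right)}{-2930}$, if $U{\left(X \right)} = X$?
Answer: $\frac{11429122}{6002105} \approx 1.9042$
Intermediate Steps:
$l = 20485$ ($l = -75 + \left(10510 - -10050\right) = -75 + \left(10510 + 10050\right) = -75 + 20560 = 20485$)
$\frac{21179}{l} + \frac{\left(-42 - -8\right) \left(30 + 45\right)}{-2930} = \frac{21179}{20485} + \frac{\left(-42 - -8\right) \left(30 + 45\right)}{-2930} = 21179 \cdot \frac{1}{20485} + \left(-42 + 8\right) 75 \left(- \frac{1}{2930}\right) = \frac{21179}{20485} + \left(-34\right) 75 \left(- \frac{1}{2930}\right) = \frac{21179}{20485} - - \frac{255}{293} = \frac{21179}{20485} + \frac{255}{293} = \frac{11429122}{6002105}$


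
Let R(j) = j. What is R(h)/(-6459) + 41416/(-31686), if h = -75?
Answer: -44188249/34109979 ≈ -1.2955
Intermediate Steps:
R(h)/(-6459) + 41416/(-31686) = -75/(-6459) + 41416/(-31686) = -75*(-1/6459) + 41416*(-1/31686) = 25/2153 - 20708/15843 = -44188249/34109979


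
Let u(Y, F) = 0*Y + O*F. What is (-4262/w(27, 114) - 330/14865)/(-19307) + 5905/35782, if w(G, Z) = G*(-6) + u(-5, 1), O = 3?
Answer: 17813095360507/108855452327106 ≈ 0.16364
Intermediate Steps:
u(Y, F) = 3*F (u(Y, F) = 0*Y + 3*F = 0 + 3*F = 3*F)
w(G, Z) = 3 - 6*G (w(G, Z) = G*(-6) + 3*1 = -6*G + 3 = 3 - 6*G)
(-4262/w(27, 114) - 330/14865)/(-19307) + 5905/35782 = (-4262/(3 - 6*27) - 330/14865)/(-19307) + 5905/35782 = (-4262/(3 - 162) - 330*1/14865)*(-1/19307) + 5905*(1/35782) = (-4262/(-159) - 22/991)*(-1/19307) + 5905/35782 = (-4262*(-1/159) - 22/991)*(-1/19307) + 5905/35782 = (4262/159 - 22/991)*(-1/19307) + 5905/35782 = (4220144/157569)*(-1/19307) + 5905/35782 = -4220144/3042184683 + 5905/35782 = 17813095360507/108855452327106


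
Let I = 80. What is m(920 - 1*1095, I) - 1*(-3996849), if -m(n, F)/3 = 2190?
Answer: 3990279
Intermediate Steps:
m(n, F) = -6570 (m(n, F) = -3*2190 = -6570)
m(920 - 1*1095, I) - 1*(-3996849) = -6570 - 1*(-3996849) = -6570 + 3996849 = 3990279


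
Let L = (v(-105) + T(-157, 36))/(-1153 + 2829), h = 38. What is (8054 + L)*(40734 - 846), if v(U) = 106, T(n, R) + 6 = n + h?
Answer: 134606892420/419 ≈ 3.2126e+8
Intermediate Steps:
T(n, R) = 32 + n (T(n, R) = -6 + (n + 38) = -6 + (38 + n) = 32 + n)
L = -19/1676 (L = (106 + (32 - 157))/(-1153 + 2829) = (106 - 125)/1676 = -19*1/1676 = -19/1676 ≈ -0.011337)
(8054 + L)*(40734 - 846) = (8054 - 19/1676)*(40734 - 846) = (13498485/1676)*39888 = 134606892420/419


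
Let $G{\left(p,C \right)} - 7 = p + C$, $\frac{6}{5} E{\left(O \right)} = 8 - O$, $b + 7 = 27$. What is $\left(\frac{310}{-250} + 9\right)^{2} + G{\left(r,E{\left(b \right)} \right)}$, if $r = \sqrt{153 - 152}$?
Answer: $\frac{36386}{625} \approx 58.218$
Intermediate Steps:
$b = 20$ ($b = -7 + 27 = 20$)
$r = 1$ ($r = \sqrt{1} = 1$)
$E{\left(O \right)} = \frac{20}{3} - \frac{5 O}{6}$ ($E{\left(O \right)} = \frac{5 \left(8 - O\right)}{6} = \frac{20}{3} - \frac{5 O}{6}$)
$G{\left(p,C \right)} = 7 + C + p$ ($G{\left(p,C \right)} = 7 + \left(p + C\right) = 7 + \left(C + p\right) = 7 + C + p$)
$\left(\frac{310}{-250} + 9\right)^{2} + G{\left(r,E{\left(b \right)} \right)} = \left(\frac{310}{-250} + 9\right)^{2} + \left(7 + \left(\frac{20}{3} - \frac{50}{3}\right) + 1\right) = \left(310 \left(- \frac{1}{250}\right) + 9\right)^{2} + \left(7 + \left(\frac{20}{3} - \frac{50}{3}\right) + 1\right) = \left(- \frac{31}{25} + 9\right)^{2} + \left(7 - 10 + 1\right) = \left(\frac{194}{25}\right)^{2} - 2 = \frac{37636}{625} - 2 = \frac{36386}{625}$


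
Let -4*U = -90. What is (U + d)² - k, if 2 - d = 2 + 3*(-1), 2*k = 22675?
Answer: -42749/4 ≈ -10687.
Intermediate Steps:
k = 22675/2 (k = (½)*22675 = 22675/2 ≈ 11338.)
d = 3 (d = 2 - (2 + 3*(-1)) = 2 - (2 - 3) = 2 - 1*(-1) = 2 + 1 = 3)
U = 45/2 (U = -¼*(-90) = 45/2 ≈ 22.500)
(U + d)² - k = (45/2 + 3)² - 1*22675/2 = (51/2)² - 22675/2 = 2601/4 - 22675/2 = -42749/4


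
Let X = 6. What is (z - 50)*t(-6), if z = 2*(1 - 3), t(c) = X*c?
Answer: 1944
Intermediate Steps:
t(c) = 6*c
z = -4 (z = 2*(-2) = -4)
(z - 50)*t(-6) = (-4 - 50)*(6*(-6)) = -54*(-36) = 1944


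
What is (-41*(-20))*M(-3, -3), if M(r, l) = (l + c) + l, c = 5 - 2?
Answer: -2460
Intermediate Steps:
c = 3
M(r, l) = 3 + 2*l (M(r, l) = (l + 3) + l = (3 + l) + l = 3 + 2*l)
(-41*(-20))*M(-3, -3) = (-41*(-20))*(3 + 2*(-3)) = 820*(3 - 6) = 820*(-3) = -2460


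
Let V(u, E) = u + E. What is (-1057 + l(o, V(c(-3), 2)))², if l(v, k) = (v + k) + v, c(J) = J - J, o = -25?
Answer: 1221025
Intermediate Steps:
c(J) = 0
V(u, E) = E + u
l(v, k) = k + 2*v (l(v, k) = (k + v) + v = k + 2*v)
(-1057 + l(o, V(c(-3), 2)))² = (-1057 + ((2 + 0) + 2*(-25)))² = (-1057 + (2 - 50))² = (-1057 - 48)² = (-1105)² = 1221025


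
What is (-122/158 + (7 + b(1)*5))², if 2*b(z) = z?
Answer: 1901641/24964 ≈ 76.175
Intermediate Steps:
b(z) = z/2
(-122/158 + (7 + b(1)*5))² = (-122/158 + (7 + ((½)*1)*5))² = (-122*1/158 + (7 + (½)*5))² = (-61/79 + (7 + 5/2))² = (-61/79 + 19/2)² = (1379/158)² = 1901641/24964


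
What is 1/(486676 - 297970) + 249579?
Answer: 47097054775/188706 ≈ 2.4958e+5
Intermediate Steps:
1/(486676 - 297970) + 249579 = 1/188706 + 249579 = 47097054775/188706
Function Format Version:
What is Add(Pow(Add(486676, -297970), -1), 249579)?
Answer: Rational(47097054775, 188706) ≈ 2.4958e+5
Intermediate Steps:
Add(Pow(Add(486676, -297970), -1), 249579) = Add(Pow(188706, -1), 249579) = Add(Rational(1, 188706), 249579) = Rational(47097054775, 188706)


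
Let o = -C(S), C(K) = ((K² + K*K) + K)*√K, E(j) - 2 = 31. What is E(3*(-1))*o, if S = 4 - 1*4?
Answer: 0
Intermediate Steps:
E(j) = 33 (E(j) = 2 + 31 = 33)
S = 0 (S = 4 - 4 = 0)
C(K) = √K*(K + 2*K²) (C(K) = ((K² + K²) + K)*√K = (2*K² + K)*√K = (K + 2*K²)*√K = √K*(K + 2*K²))
o = 0 (o = -0^(3/2)*(1 + 2*0) = -0*(1 + 0) = -0 = -1*0 = 0)
E(3*(-1))*o = 33*0 = 0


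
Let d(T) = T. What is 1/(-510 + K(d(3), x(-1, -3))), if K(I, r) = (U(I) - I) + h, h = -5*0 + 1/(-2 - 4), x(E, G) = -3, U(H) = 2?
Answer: -6/3067 ≈ -0.0019563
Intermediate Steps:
h = -⅙ (h = 0 + 1/(-6) = 0 - ⅙ = -⅙ ≈ -0.16667)
K(I, r) = 11/6 - I (K(I, r) = (2 - I) - ⅙ = 11/6 - I)
1/(-510 + K(d(3), x(-1, -3))) = 1/(-510 + (11/6 - 1*3)) = 1/(-510 + (11/6 - 3)) = 1/(-510 - 7/6) = 1/(-3067/6) = -6/3067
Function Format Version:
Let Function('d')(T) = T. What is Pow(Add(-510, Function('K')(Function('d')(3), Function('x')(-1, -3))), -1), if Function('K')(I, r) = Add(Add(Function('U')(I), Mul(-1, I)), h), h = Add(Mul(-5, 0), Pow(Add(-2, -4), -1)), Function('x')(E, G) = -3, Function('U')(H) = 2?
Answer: Rational(-6, 3067) ≈ -0.0019563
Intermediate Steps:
h = Rational(-1, 6) (h = Add(0, Pow(-6, -1)) = Add(0, Rational(-1, 6)) = Rational(-1, 6) ≈ -0.16667)
Function('K')(I, r) = Add(Rational(11, 6), Mul(-1, I)) (Function('K')(I, r) = Add(Add(2, Mul(-1, I)), Rational(-1, 6)) = Add(Rational(11, 6), Mul(-1, I)))
Pow(Add(-510, Function('K')(Function('d')(3), Function('x')(-1, -3))), -1) = Pow(Add(-510, Add(Rational(11, 6), Mul(-1, 3))), -1) = Pow(Add(-510, Add(Rational(11, 6), -3)), -1) = Pow(Add(-510, Rational(-7, 6)), -1) = Pow(Rational(-3067, 6), -1) = Rational(-6, 3067)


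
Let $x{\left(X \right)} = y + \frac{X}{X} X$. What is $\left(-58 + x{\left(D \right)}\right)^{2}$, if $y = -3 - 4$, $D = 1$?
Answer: $4096$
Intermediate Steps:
$y = -7$ ($y = -3 - 4 = -7$)
$x{\left(X \right)} = -7 + X$ ($x{\left(X \right)} = -7 + \frac{X}{X} X = -7 + 1 X = -7 + X$)
$\left(-58 + x{\left(D \right)}\right)^{2} = \left(-58 + \left(-7 + 1\right)\right)^{2} = \left(-58 - 6\right)^{2} = \left(-64\right)^{2} = 4096$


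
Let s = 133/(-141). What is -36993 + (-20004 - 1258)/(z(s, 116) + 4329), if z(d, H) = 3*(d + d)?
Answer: -7517865935/203197 ≈ -36998.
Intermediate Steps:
s = -133/141 (s = 133*(-1/141) = -133/141 ≈ -0.94326)
z(d, H) = 6*d (z(d, H) = 3*(2*d) = 6*d)
-36993 + (-20004 - 1258)/(z(s, 116) + 4329) = -36993 + (-20004 - 1258)/(6*(-133/141) + 4329) = -36993 - 21262/(-266/47 + 4329) = -36993 - 21262/203197/47 = -36993 - 21262*47/203197 = -36993 - 999314/203197 = -7517865935/203197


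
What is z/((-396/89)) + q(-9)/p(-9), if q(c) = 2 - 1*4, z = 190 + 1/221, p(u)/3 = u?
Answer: -11192149/262548 ≈ -42.629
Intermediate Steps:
p(u) = 3*u
z = 41991/221 (z = 190 + 1/221 = 41991/221 ≈ 190.00)
q(c) = -2 (q(c) = 2 - 4 = -2)
z/((-396/89)) + q(-9)/p(-9) = 41991/(221*((-396/89))) - 2/(3*(-9)) = 41991/(221*((-396*1/89))) - 2/(-27) = 41991/(221*(-396/89)) - 2*(-1/27) = (41991/221)*(-89/396) + 2/27 = -1245733/29172 + 2/27 = -11192149/262548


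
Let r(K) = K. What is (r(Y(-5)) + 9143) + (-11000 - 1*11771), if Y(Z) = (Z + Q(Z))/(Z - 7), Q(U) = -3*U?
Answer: -81773/6 ≈ -13629.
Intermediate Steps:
Y(Z) = -2*Z/(-7 + Z) (Y(Z) = (Z - 3*Z)/(Z - 7) = (-2*Z)/(-7 + Z) = -2*Z/(-7 + Z))
(r(Y(-5)) + 9143) + (-11000 - 1*11771) = (-2*(-5)/(-7 - 5) + 9143) + (-11000 - 1*11771) = (-2*(-5)/(-12) + 9143) + (-11000 - 11771) = (-2*(-5)*(-1/12) + 9143) - 22771 = (-5/6 + 9143) - 22771 = 54853/6 - 22771 = -81773/6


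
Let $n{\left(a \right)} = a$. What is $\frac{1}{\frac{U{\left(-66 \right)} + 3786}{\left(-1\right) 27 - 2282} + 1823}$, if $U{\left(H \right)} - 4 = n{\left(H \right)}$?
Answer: $\frac{2309}{4205583} \approx 0.00054903$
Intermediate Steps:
$U{\left(H \right)} = 4 + H$
$\frac{1}{\frac{U{\left(-66 \right)} + 3786}{\left(-1\right) 27 - 2282} + 1823} = \frac{1}{\frac{\left(4 - 66\right) + 3786}{\left(-1\right) 27 - 2282} + 1823} = \frac{1}{\frac{-62 + 3786}{-27 - 2282} + 1823} = \frac{1}{\frac{3724}{-2309} + 1823} = \frac{1}{3724 \left(- \frac{1}{2309}\right) + 1823} = \frac{1}{- \frac{3724}{2309} + 1823} = \frac{1}{\frac{4205583}{2309}} = \frac{2309}{4205583}$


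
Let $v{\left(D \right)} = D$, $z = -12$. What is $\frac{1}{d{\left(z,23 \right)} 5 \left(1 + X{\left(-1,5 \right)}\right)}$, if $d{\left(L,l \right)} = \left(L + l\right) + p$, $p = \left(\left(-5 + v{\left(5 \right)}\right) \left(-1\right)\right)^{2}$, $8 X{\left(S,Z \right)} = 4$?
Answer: $\frac{2}{165} \approx 0.012121$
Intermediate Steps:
$X{\left(S,Z \right)} = \frac{1}{2}$ ($X{\left(S,Z \right)} = \frac{1}{8} \cdot 4 = \frac{1}{2}$)
$p = 0$ ($p = \left(\left(-5 + 5\right) \left(-1\right)\right)^{2} = \left(0 \left(-1\right)\right)^{2} = 0^{2} = 0$)
$d{\left(L,l \right)} = L + l$ ($d{\left(L,l \right)} = \left(L + l\right) + 0 = L + l$)
$\frac{1}{d{\left(z,23 \right)} 5 \left(1 + X{\left(-1,5 \right)}\right)} = \frac{1}{\left(-12 + 23\right) 5 \left(1 + \frac{1}{2}\right)} = \frac{1}{11 \cdot 5 \cdot \frac{3}{2}} = \frac{1}{11 \cdot \frac{15}{2}} = \frac{1}{\frac{165}{2}} = \frac{2}{165}$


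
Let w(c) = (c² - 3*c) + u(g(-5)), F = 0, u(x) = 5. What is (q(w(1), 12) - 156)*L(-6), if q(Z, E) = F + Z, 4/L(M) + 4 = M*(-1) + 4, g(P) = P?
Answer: -102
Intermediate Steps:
w(c) = 5 + c² - 3*c (w(c) = (c² - 3*c) + 5 = 5 + c² - 3*c)
L(M) = -4/M (L(M) = 4/(-4 + (M*(-1) + 4)) = 4/(-4 + (-M + 4)) = 4/(-4 + (4 - M)) = 4/((-M)) = 4*(-1/M) = -4/M)
q(Z, E) = Z (q(Z, E) = 0 + Z = Z)
(q(w(1), 12) - 156)*L(-6) = ((5 + 1² - 3*1) - 156)*(-4/(-6)) = ((5 + 1 - 3) - 156)*(-4*(-⅙)) = (3 - 156)*(⅔) = -153*⅔ = -102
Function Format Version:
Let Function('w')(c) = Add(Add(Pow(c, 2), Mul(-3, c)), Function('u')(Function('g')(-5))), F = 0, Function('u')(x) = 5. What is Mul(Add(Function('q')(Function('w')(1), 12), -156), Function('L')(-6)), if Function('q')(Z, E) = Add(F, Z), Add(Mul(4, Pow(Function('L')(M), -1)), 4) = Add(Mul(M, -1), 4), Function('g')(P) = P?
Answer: -102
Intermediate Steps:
Function('w')(c) = Add(5, Pow(c, 2), Mul(-3, c)) (Function('w')(c) = Add(Add(Pow(c, 2), Mul(-3, c)), 5) = Add(5, Pow(c, 2), Mul(-3, c)))
Function('L')(M) = Mul(-4, Pow(M, -1)) (Function('L')(M) = Mul(4, Pow(Add(-4, Add(Mul(M, -1), 4)), -1)) = Mul(4, Pow(Add(-4, Add(Mul(-1, M), 4)), -1)) = Mul(4, Pow(Add(-4, Add(4, Mul(-1, M))), -1)) = Mul(4, Pow(Mul(-1, M), -1)) = Mul(4, Mul(-1, Pow(M, -1))) = Mul(-4, Pow(M, -1)))
Function('q')(Z, E) = Z (Function('q')(Z, E) = Add(0, Z) = Z)
Mul(Add(Function('q')(Function('w')(1), 12), -156), Function('L')(-6)) = Mul(Add(Add(5, Pow(1, 2), Mul(-3, 1)), -156), Mul(-4, Pow(-6, -1))) = Mul(Add(Add(5, 1, -3), -156), Mul(-4, Rational(-1, 6))) = Mul(Add(3, -156), Rational(2, 3)) = Mul(-153, Rational(2, 3)) = -102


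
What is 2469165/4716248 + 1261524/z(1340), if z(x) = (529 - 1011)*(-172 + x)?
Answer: -71243428233/41486475532 ≈ -1.7173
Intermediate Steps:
z(x) = 82904 - 482*x (z(x) = -482*(-172 + x) = 82904 - 482*x)
2469165/4716248 + 1261524/z(1340) = 2469165/4716248 + 1261524/(82904 - 482*1340) = 2469165*(1/4716248) + 1261524/(82904 - 645880) = 2469165/4716248 + 1261524/(-562976) = 2469165/4716248 + 1261524*(-1/562976) = 2469165/4716248 - 315381/140744 = -71243428233/41486475532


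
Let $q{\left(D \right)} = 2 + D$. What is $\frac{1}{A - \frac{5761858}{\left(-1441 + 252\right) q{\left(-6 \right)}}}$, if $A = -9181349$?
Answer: $- \frac{2378}{21836128851} \approx -1.089 \cdot 10^{-7}$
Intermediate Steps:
$\frac{1}{A - \frac{5761858}{\left(-1441 + 252\right) q{\left(-6 \right)}}} = \frac{1}{-9181349 - \frac{5761858}{\left(-1441 + 252\right) \left(2 - 6\right)}} = \frac{1}{-9181349 - \frac{5761858}{\left(-1189\right) \left(-4\right)}} = \frac{1}{-9181349 - \frac{5761858}{4756}} = \frac{1}{-9181349 - \frac{2880929}{2378}} = \frac{1}{- \frac{21836128851}{2378}} = - \frac{2378}{21836128851}$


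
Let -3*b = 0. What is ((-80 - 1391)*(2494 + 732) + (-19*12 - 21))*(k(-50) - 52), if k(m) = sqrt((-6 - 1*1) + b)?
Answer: 246776140 - 4745695*I*sqrt(7) ≈ 2.4678e+8 - 1.2556e+7*I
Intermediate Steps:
b = 0 (b = -1/3*0 = 0)
k(m) = I*sqrt(7) (k(m) = sqrt((-6 - 1*1) + 0) = sqrt((-6 - 1) + 0) = sqrt(-7 + 0) = sqrt(-7) = I*sqrt(7))
((-80 - 1391)*(2494 + 732) + (-19*12 - 21))*(k(-50) - 52) = ((-80 - 1391)*(2494 + 732) + (-19*12 - 21))*(I*sqrt(7) - 52) = (-1471*3226 + (-228 - 21))*(-52 + I*sqrt(7)) = (-4745446 - 249)*(-52 + I*sqrt(7)) = -4745695*(-52 + I*sqrt(7)) = 246776140 - 4745695*I*sqrt(7)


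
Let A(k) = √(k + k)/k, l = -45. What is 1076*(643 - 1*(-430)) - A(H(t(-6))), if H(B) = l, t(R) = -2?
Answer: 1154548 + I*√10/15 ≈ 1.1545e+6 + 0.21082*I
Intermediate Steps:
H(B) = -45
A(k) = √2/√k (A(k) = √(2*k)/k = (√2*√k)/k = √2/√k)
1076*(643 - 1*(-430)) - A(H(t(-6))) = 1076*(643 - 1*(-430)) - √2/√(-45) = 1076*(643 + 430) - √2*(-I*√5/15) = 1076*1073 - (-1)*I*√10/15 = 1154548 + I*√10/15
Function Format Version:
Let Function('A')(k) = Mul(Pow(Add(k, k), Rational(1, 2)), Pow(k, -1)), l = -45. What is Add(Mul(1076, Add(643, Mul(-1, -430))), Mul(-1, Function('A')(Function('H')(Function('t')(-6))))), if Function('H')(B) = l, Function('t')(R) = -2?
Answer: Add(1154548, Mul(Rational(1, 15), I, Pow(10, Rational(1, 2)))) ≈ Add(1.1545e+6, Mul(0.21082, I))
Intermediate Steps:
Function('H')(B) = -45
Function('A')(k) = Mul(Pow(2, Rational(1, 2)), Pow(k, Rational(-1, 2))) (Function('A')(k) = Mul(Pow(Mul(2, k), Rational(1, 2)), Pow(k, -1)) = Mul(Mul(Pow(2, Rational(1, 2)), Pow(k, Rational(1, 2))), Pow(k, -1)) = Mul(Pow(2, Rational(1, 2)), Pow(k, Rational(-1, 2))))
Add(Mul(1076, Add(643, Mul(-1, -430))), Mul(-1, Function('A')(Function('H')(Function('t')(-6))))) = Add(Mul(1076, Add(643, Mul(-1, -430))), Mul(-1, Mul(Pow(2, Rational(1, 2)), Pow(-45, Rational(-1, 2))))) = Add(Mul(1076, Add(643, 430)), Mul(-1, Mul(Pow(2, Rational(1, 2)), Mul(Rational(-1, 15), I, Pow(5, Rational(1, 2)))))) = Add(Mul(1076, 1073), Mul(-1, Mul(Rational(-1, 15), I, Pow(10, Rational(1, 2))))) = Add(1154548, Mul(Rational(1, 15), I, Pow(10, Rational(1, 2))))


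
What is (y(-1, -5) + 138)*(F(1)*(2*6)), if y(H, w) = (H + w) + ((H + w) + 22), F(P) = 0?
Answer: 0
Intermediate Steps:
y(H, w) = 22 + 2*H + 2*w (y(H, w) = (H + w) + (22 + H + w) = 22 + 2*H + 2*w)
(y(-1, -5) + 138)*(F(1)*(2*6)) = ((22 + 2*(-1) + 2*(-5)) + 138)*(0*(2*6)) = ((22 - 2 - 10) + 138)*(0*12) = (10 + 138)*0 = 148*0 = 0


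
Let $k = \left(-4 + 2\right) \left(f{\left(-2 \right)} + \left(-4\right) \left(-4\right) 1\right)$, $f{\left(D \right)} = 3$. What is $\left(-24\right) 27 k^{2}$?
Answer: $-935712$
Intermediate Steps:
$k = -38$ ($k = \left(-4 + 2\right) \left(3 + \left(-4\right) \left(-4\right) 1\right) = - 2 \left(3 + 16 \cdot 1\right) = - 2 \left(3 + 16\right) = \left(-2\right) 19 = -38$)
$\left(-24\right) 27 k^{2} = \left(-24\right) 27 \left(-38\right)^{2} = \left(-648\right) 1444 = -935712$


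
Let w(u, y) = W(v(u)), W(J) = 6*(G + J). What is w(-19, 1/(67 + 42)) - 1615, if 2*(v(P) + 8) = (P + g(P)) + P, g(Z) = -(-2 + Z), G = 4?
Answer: -1690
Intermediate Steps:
g(Z) = 2 - Z
v(P) = -7 + P/2 (v(P) = -8 + ((P + (2 - P)) + P)/2 = -8 + (2 + P)/2 = -8 + (1 + P/2) = -7 + P/2)
W(J) = 24 + 6*J (W(J) = 6*(4 + J) = 24 + 6*J)
w(u, y) = -18 + 3*u (w(u, y) = 24 + 6*(-7 + u/2) = 24 + (-42 + 3*u) = -18 + 3*u)
w(-19, 1/(67 + 42)) - 1615 = (-18 + 3*(-19)) - 1615 = (-18 - 57) - 1615 = -75 - 1615 = -1690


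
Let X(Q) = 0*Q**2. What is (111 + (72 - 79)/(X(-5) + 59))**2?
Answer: 42797764/3481 ≈ 12295.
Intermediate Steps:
X(Q) = 0
(111 + (72 - 79)/(X(-5) + 59))**2 = (111 + (72 - 79)/(0 + 59))**2 = (111 - 7/59)**2 = (6542/59)**2 = 42797764/3481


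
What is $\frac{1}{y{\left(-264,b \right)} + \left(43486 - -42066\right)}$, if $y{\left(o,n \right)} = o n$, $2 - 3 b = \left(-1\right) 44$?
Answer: $\frac{1}{81504} \approx 1.2269 \cdot 10^{-5}$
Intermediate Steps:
$b = \frac{46}{3}$ ($b = \frac{2}{3} - \frac{\left(-1\right) 44}{3} = \frac{2}{3} - - \frac{44}{3} = \frac{2}{3} + \frac{44}{3} = \frac{46}{3} \approx 15.333$)
$y{\left(o,n \right)} = n o$
$\frac{1}{y{\left(-264,b \right)} + \left(43486 - -42066\right)} = \frac{1}{\frac{46}{3} \left(-264\right) + \left(43486 - -42066\right)} = \frac{1}{-4048 + \left(43486 + 42066\right)} = \frac{1}{-4048 + 85552} = \frac{1}{81504}$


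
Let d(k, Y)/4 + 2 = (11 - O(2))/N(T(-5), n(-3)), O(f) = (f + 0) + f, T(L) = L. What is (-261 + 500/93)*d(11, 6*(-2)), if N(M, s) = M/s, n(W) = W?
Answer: -1046012/465 ≈ -2249.5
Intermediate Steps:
O(f) = 2*f (O(f) = f + f = 2*f)
d(k, Y) = 44/5 (d(k, Y) = -8 + 4*((11 - 2*2)/((-5/(-3)))) = -8 + 4*((11 - 1*4)/((-5*(-1/3)))) = -8 + 4*((11 - 4)/(5/3)) = -8 + 4*(7*(3/5)) = -8 + 4*(21/5) = -8 + 84/5 = 44/5)
(-261 + 500/93)*d(11, 6*(-2)) = (-261 + 500/93)*(44/5) = -23773/93*44/5 = -1046012/465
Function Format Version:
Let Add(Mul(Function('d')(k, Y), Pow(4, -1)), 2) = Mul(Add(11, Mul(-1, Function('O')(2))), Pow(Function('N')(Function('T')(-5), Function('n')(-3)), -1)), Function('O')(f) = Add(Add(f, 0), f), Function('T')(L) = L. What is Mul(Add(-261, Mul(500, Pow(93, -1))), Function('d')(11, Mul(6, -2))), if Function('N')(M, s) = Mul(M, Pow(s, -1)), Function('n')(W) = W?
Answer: Rational(-1046012, 465) ≈ -2249.5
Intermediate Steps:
Function('O')(f) = Mul(2, f) (Function('O')(f) = Add(f, f) = Mul(2, f))
Function('d')(k, Y) = Rational(44, 5) (Function('d')(k, Y) = Add(-8, Mul(4, Mul(Add(11, Mul(-1, Mul(2, 2))), Pow(Mul(-5, Pow(-3, -1)), -1)))) = Add(-8, Mul(4, Mul(Add(11, Mul(-1, 4)), Pow(Mul(-5, Rational(-1, 3)), -1)))) = Add(-8, Mul(4, Mul(Add(11, -4), Pow(Rational(5, 3), -1)))) = Add(-8, Mul(4, Mul(7, Rational(3, 5)))) = Add(-8, Mul(4, Rational(21, 5))) = Add(-8, Rational(84, 5)) = Rational(44, 5))
Mul(Add(-261, Mul(500, Pow(93, -1))), Function('d')(11, Mul(6, -2))) = Mul(Add(-261, Mul(500, Pow(93, -1))), Rational(44, 5)) = Mul(Add(-261, Mul(500, Rational(1, 93))), Rational(44, 5)) = Mul(Add(-261, Rational(500, 93)), Rational(44, 5)) = Mul(Rational(-23773, 93), Rational(44, 5)) = Rational(-1046012, 465)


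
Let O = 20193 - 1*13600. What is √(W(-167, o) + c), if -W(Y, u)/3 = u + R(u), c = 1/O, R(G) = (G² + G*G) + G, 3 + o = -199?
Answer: I*√10589240901595/6593 ≈ 493.57*I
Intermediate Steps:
o = -202 (o = -3 - 199 = -202)
O = 6593 (O = 20193 - 13600 = 6593)
R(G) = G + 2*G² (R(G) = (G² + G²) + G = 2*G² + G = G + 2*G²)
c = 1/6593 ≈ 0.00015168
W(Y, u) = -3*u - 3*u*(1 + 2*u) (W(Y, u) = -3*(u + u*(1 + 2*u)) = -3*u - 3*u*(1 + 2*u))
√(W(-167, o) + c) = √(6*(-202)*(-1 - 1*(-202)) + 1/6593) = √(6*(-202)*(-1 + 202) + 1/6593) = √(6*(-202)*201 + 1/6593) = √(-243612 + 1/6593) = √(-1606133915/6593) = I*√10589240901595/6593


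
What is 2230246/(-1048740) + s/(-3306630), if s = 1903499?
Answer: -78090615602/28898292885 ≈ -2.7023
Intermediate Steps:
2230246/(-1048740) + s/(-3306630) = 2230246/(-1048740) + 1903499/(-3306630) = 2230246*(-1/1048740) + 1903499*(-1/3306630) = -1115123/524370 - 1903499/3306630 = -78090615602/28898292885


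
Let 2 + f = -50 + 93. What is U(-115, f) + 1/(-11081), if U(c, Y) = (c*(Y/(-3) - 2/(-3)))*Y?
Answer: 679209894/11081 ≈ 61295.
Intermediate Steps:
f = 41 (f = -2 + (-50 + 93) = -2 + 43 = 41)
U(c, Y) = Y*c*(⅔ - Y/3) (U(c, Y) = (c*(Y*(-⅓) - 2*(-⅓)))*Y = (c*(-Y/3 + ⅔))*Y = (c*(⅔ - Y/3))*Y = Y*c*(⅔ - Y/3))
U(-115, f) + 1/(-11081) = (⅓)*41*(-115)*(2 - 1*41) + 1/(-11081) = (⅓)*41*(-115)*(2 - 41) - 1/11081 = (⅓)*41*(-115)*(-39) - 1/11081 = 61295 - 1/11081 = 679209894/11081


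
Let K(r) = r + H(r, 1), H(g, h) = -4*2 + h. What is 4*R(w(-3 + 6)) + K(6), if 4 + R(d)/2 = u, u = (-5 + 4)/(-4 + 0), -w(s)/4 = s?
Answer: -31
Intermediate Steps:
w(s) = -4*s
H(g, h) = -8 + h
u = 1/4 (u = -1/(-4) = -1*(-1/4) = 1/4 ≈ 0.25000)
R(d) = -15/2 (R(d) = -8 + 2*(1/4) = -8 + 1/2 = -15/2)
K(r) = -7 + r (K(r) = r + (-8 + 1) = r - 7 = -7 + r)
4*R(w(-3 + 6)) + K(6) = 4*(-15/2) + (-7 + 6) = -30 - 1 = -31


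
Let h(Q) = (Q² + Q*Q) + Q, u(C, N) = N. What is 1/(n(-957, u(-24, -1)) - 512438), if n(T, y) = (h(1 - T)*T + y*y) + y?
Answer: -1/1758029540 ≈ -5.6882e-10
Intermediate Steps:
h(Q) = Q + 2*Q² (h(Q) = (Q² + Q²) + Q = 2*Q² + Q = Q + 2*Q²)
n(T, y) = y + y² + T*(1 - T)*(3 - 2*T) (n(T, y) = (((1 - T)*(1 + 2*(1 - T)))*T + y*y) + y = (((1 - T)*(1 + (2 - 2*T)))*T + y²) + y = (((1 - T)*(3 - 2*T))*T + y²) + y = (T*(1 - T)*(3 - 2*T) + y²) + y = (y² + T*(1 - T)*(3 - 2*T)) + y = y + y² + T*(1 - T)*(3 - 2*T))
1/(n(-957, u(-24, -1)) - 512438) = 1/((-1 + (-1)² - 957*(-1 - 957)*(-3 + 2*(-957))) - 512438) = 1/((-1 + 1 - 957*(-958)*(-3 - 1914)) - 512438) = 1/((-1 + 1 - 957*(-958)*(-1917)) - 512438) = 1/((-1 + 1 - 1757517102) - 512438) = 1/(-1757517102 - 512438) = 1/(-1758029540) = -1/1758029540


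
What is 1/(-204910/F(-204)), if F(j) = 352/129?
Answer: -176/13216695 ≈ -1.3316e-5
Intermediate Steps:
F(j) = 352/129 (F(j) = 352*(1/129) = 352/129)
1/(-204910/F(-204)) = 1/(-204910/352/129) = 1/(-204910*129/352) = 1/(-13216695/176) = -176/13216695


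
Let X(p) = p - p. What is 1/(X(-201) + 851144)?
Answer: 1/851144 ≈ 1.1749e-6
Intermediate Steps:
X(p) = 0
1/(X(-201) + 851144) = 1/(0 + 851144) = 1/851144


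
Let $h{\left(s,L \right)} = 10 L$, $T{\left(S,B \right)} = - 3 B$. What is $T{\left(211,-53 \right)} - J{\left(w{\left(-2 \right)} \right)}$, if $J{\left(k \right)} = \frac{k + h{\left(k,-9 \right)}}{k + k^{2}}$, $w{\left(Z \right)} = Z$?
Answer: $205$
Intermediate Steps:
$J{\left(k \right)} = \frac{-90 + k}{k + k^{2}}$ ($J{\left(k \right)} = \frac{k + 10 \left(-9\right)}{k + k^{2}} = \frac{k - 90}{k + k^{2}} = \frac{-90 + k}{k + k^{2}}$)
$T{\left(211,-53 \right)} - J{\left(w{\left(-2 \right)} \right)} = \left(-3\right) \left(-53\right) - \frac{-90 - 2}{\left(-2\right) \left(1 - 2\right)} = 159 - \left(- \frac{1}{2}\right) \frac{1}{-1} \left(-92\right) = 159 - \left(- \frac{1}{2}\right) \left(-1\right) \left(-92\right) = 159 - -46 = 159 + 46 = 205$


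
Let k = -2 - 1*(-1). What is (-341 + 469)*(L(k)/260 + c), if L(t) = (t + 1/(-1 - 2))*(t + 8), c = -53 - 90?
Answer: -3570176/195 ≈ -18309.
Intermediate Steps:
k = -1 (k = -2 + 1 = -1)
c = -143
L(t) = (8 + t)*(-⅓ + t) (L(t) = (t + 1/(-3))*(8 + t) = (t - ⅓)*(8 + t) = (-⅓ + t)*(8 + t) = (8 + t)*(-⅓ + t))
(-341 + 469)*(L(k)/260 + c) = (-341 + 469)*((-8/3 + (-1)² + (23/3)*(-1))/260 - 143) = 128*((-8/3 + 1 - 23/3)*(1/260) - 143) = 128*(-28/3*1/260 - 143) = 128*(-7/195 - 143) = 128*(-27892/195) = -3570176/195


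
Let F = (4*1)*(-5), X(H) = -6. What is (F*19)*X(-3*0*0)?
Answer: 2280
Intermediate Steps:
F = -20 (F = 4*(-5) = -20)
(F*19)*X(-3*0*0) = -20*19*(-6) = -380*(-6) = 2280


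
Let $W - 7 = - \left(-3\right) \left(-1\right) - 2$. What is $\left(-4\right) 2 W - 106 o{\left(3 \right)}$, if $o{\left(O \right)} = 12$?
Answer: $-1288$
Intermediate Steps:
$W = 2$ ($W = 7 - \left(2 - -3\right) = 7 - 5 = 2$)
$\left(-4\right) 2 W - 106 o{\left(3 \right)} = \left(-4\right) 2 \cdot 2 - 1272 = \left(-8\right) 2 - 1272 = -16 - 1272 = -1288$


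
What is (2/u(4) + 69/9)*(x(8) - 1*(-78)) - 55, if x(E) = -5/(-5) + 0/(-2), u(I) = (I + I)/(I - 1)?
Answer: 7319/12 ≈ 609.92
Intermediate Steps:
u(I) = 2*I/(-1 + I) (u(I) = (2*I)/(-1 + I) = 2*I/(-1 + I))
x(E) = 1 (x(E) = -5*(-1/5) + 0*(-1/2) = 1 + 0 = 1)
(2/u(4) + 69/9)*(x(8) - 1*(-78)) - 55 = (2/((2*4/(-1 + 4))) + 69/9)*(1 - 1*(-78)) - 55 = (2/((2*4/3)) + 69*(1/9))*(1 + 78) - 55 = (2/((2*4*(1/3))) + 23/3)*79 - 55 = (2/(8/3) + 23/3)*79 - 55 = (2*(3/8) + 23/3)*79 - 55 = (3/4 + 23/3)*79 - 55 = (101/12)*79 - 55 = 7979/12 - 55 = 7319/12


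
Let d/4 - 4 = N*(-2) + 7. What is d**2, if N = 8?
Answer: 400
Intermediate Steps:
d = -20 (d = 16 + 4*(8*(-2) + 7) = 16 + 4*(-16 + 7) = 16 + 4*(-9) = 16 - 36 = -20)
d**2 = (-20)**2 = 400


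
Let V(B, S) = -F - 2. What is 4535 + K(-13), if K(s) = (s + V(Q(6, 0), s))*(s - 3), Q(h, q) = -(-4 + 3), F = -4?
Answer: 4711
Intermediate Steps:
Q(h, q) = 1 (Q(h, q) = -1*(-1) = 1)
V(B, S) = 2 (V(B, S) = -1*(-4) - 2 = 4 - 2 = 2)
K(s) = (-3 + s)*(2 + s) (K(s) = (s + 2)*(s - 3) = (2 + s)*(-3 + s) = (-3 + s)*(2 + s))
4535 + K(-13) = 4535 + (-6 + (-13)**2 - 1*(-13)) = 4535 + (-6 + 169 + 13) = 4535 + 176 = 4711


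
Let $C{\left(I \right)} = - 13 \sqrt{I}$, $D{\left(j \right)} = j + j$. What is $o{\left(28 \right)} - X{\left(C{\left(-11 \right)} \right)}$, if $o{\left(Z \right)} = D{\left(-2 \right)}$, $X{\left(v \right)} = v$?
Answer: $-4 + 13 i \sqrt{11} \approx -4.0 + 43.116 i$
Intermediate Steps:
$D{\left(j \right)} = 2 j$
$o{\left(Z \right)} = -4$ ($o{\left(Z \right)} = 2 \left(-2\right) = -4$)
$o{\left(28 \right)} - X{\left(C{\left(-11 \right)} \right)} = -4 - - 13 \sqrt{-11} = -4 - - 13 i \sqrt{11} = -4 + 13 i \sqrt{11}$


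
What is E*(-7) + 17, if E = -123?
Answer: 878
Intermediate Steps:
E*(-7) + 17 = -123*(-7) + 17 = 861 + 17 = 878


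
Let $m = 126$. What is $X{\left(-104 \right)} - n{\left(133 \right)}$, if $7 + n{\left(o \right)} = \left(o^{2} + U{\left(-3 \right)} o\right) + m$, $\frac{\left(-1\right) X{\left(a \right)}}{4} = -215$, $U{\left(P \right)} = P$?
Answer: $-16549$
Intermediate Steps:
$X{\left(a \right)} = 860$ ($X{\left(a \right)} = \left(-4\right) \left(-215\right) = 860$)
$n{\left(o \right)} = 119 + o^{2} - 3 o$ ($n{\left(o \right)} = -7 + \left(\left(o^{2} - 3 o\right) + 126\right) = -7 + \left(126 + o^{2} - 3 o\right) = 119 + o^{2} - 3 o$)
$X{\left(-104 \right)} - n{\left(133 \right)} = 860 - \left(119 + 133^{2} - 399\right) = 860 - \left(119 + 17689 - 399\right) = 860 - 17409 = -16549$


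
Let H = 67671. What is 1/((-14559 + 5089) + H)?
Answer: 1/58201 ≈ 1.7182e-5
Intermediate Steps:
1/((-14559 + 5089) + H) = 1/((-14559 + 5089) + 67671) = 1/(-9470 + 67671) = 1/58201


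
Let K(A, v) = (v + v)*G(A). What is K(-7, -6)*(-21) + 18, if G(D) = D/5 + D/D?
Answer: -414/5 ≈ -82.800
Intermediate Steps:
G(D) = 1 + D/5 (G(D) = D*(⅕) + 1 = D/5 + 1 = 1 + D/5)
K(A, v) = 2*v*(1 + A/5) (K(A, v) = (v + v)*(1 + A/5) = (2*v)*(1 + A/5) = 2*v*(1 + A/5))
K(-7, -6)*(-21) + 18 = ((⅖)*(-6)*(5 - 7))*(-21) + 18 = ((⅖)*(-6)*(-2))*(-21) + 18 = (24/5)*(-21) + 18 = -504/5 + 18 = -414/5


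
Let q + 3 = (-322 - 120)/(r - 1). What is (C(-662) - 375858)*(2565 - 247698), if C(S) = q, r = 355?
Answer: 5436038194398/59 ≈ 9.2136e+10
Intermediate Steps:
q = -752/177 (q = -3 + (-322 - 120)/(355 - 1) = -3 - 442/354 = -3 - 442*1/354 = -3 - 221/177 = -752/177 ≈ -4.2486)
C(S) = -752/177
(C(-662) - 375858)*(2565 - 247698) = (-752/177 - 375858)*(2565 - 247698) = -66527618/177*(-245133) = 5436038194398/59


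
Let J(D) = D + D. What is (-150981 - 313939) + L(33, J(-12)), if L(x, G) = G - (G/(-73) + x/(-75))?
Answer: -848522597/1825 ≈ -4.6494e+5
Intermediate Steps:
J(D) = 2*D
L(x, G) = x/75 + 74*G/73 (L(x, G) = G - (G*(-1/73) + x*(-1/75)) = G - (-G/73 - x/75) = G + (G/73 + x/75) = x/75 + 74*G/73)
(-150981 - 313939) + L(33, J(-12)) = (-150981 - 313939) + ((1/75)*33 + 74*(2*(-12))/73) = -464920 + (11/25 + (74/73)*(-24)) = -464920 + (11/25 - 1776/73) = -464920 - 43597/1825 = -848522597/1825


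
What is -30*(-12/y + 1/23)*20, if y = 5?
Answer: 32520/23 ≈ 1413.9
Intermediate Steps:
-30*(-12/y + 1/23)*20 = -30*(-12/5 + 1/23)*20 = -30*(-271/115)*20 = (1626/23)*20 = 32520/23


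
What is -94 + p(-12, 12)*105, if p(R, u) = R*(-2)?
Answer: 2426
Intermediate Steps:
p(R, u) = -2*R
-94 + p(-12, 12)*105 = -94 - 2*(-12)*105 = -94 + 24*105 = -94 + 2520 = 2426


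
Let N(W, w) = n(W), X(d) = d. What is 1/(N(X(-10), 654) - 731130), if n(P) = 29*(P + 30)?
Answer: -1/730550 ≈ -1.3688e-6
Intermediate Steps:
n(P) = 870 + 29*P (n(P) = 29*(30 + P) = 870 + 29*P)
N(W, w) = 870 + 29*W
1/(N(X(-10), 654) - 731130) = 1/((870 + 29*(-10)) - 731130) = 1/((870 - 290) - 731130) = 1/(580 - 731130) = 1/(-730550) = -1/730550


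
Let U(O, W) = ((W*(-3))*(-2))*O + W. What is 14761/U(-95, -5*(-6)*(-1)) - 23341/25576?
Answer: -10451767/218291160 ≈ -0.047880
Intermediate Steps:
U(O, W) = W + 6*O*W (U(O, W) = (-3*W*(-2))*O + W = (6*W)*O + W = 6*O*W + W = W + 6*O*W)
14761/U(-95, -5*(-6)*(-1)) - 23341/25576 = 14761/(((-5*(-6)*(-1))*(1 + 6*(-95)))) - 23341/25576 = 14761/(((30*(-1))*(1 - 570))) - 23341*1/25576 = 14761/((-30*(-569))) - 23341/25576 = 14761/17070 - 23341/25576 = -10451767/218291160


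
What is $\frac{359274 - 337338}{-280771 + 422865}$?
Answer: $\frac{10968}{71047} \approx 0.15438$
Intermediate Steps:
$\frac{359274 - 337338}{-280771 + 422865} = \frac{359274 - 337338}{142094} = \left(359274 - 337338\right) \frac{1}{142094} = 21936 \cdot \frac{1}{142094} = \frac{10968}{71047}$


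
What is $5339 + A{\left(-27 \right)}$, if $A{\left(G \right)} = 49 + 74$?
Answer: $5462$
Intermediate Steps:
$A{\left(G \right)} = 123$
$5339 + A{\left(-27 \right)} = 5339 + 123 = 5462$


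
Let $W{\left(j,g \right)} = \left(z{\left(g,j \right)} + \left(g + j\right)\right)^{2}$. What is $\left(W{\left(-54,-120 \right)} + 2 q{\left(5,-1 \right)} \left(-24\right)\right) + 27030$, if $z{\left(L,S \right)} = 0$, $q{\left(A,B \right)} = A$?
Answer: $57066$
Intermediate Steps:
$W{\left(j,g \right)} = \left(g + j\right)^{2}$ ($W{\left(j,g \right)} = \left(0 + \left(g + j\right)\right)^{2} = \left(g + j\right)^{2}$)
$\left(W{\left(-54,-120 \right)} + 2 q{\left(5,-1 \right)} \left(-24\right)\right) + 27030 = \left(\left(-120 - 54\right)^{2} + 2 \cdot 5 \left(-24\right)\right) + 27030 = \left(\left(-174\right)^{2} + 10 \left(-24\right)\right) + 27030 = \left(30276 - 240\right) + 27030 = 30036 + 27030 = 57066$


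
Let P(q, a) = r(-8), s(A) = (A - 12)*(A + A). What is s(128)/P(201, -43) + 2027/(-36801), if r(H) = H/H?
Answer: 1092840469/36801 ≈ 29696.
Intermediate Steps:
r(H) = 1
s(A) = 2*A*(-12 + A) (s(A) = (-12 + A)*(2*A) = 2*A*(-12 + A))
P(q, a) = 1
s(128)/P(201, -43) + 2027/(-36801) = (2*128*(-12 + 128))/1 + 2027/(-36801) = (2*128*116)*1 + 2027*(-1/36801) = 29696*1 - 2027/36801 = 29696 - 2027/36801 = 1092840469/36801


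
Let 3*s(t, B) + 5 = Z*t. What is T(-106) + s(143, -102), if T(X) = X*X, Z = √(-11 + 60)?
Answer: 11568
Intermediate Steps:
Z = 7 (Z = √49 = 7)
s(t, B) = -5/3 + 7*t/3 (s(t, B) = -5/3 + (7*t)/3 = -5/3 + 7*t/3)
T(X) = X²
T(-106) + s(143, -102) = (-106)² + (-5/3 + (7/3)*143) = 11236 + (-5/3 + 1001/3) = 11236 + 332 = 11568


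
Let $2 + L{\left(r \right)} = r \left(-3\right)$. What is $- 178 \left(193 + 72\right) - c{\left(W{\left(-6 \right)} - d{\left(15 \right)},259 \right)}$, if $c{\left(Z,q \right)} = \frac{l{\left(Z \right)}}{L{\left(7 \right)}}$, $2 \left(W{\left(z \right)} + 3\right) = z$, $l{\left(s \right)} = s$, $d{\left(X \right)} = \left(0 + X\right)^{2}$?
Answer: $- \frac{1085141}{23} \approx -47180.0$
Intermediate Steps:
$d{\left(X \right)} = X^{2}$
$W{\left(z \right)} = -3 + \frac{z}{2}$
$L{\left(r \right)} = -2 - 3 r$ ($L{\left(r \right)} = -2 + r \left(-3\right) = -2 - 3 r$)
$c{\left(Z,q \right)} = - \frac{Z}{23}$ ($c{\left(Z,q \right)} = \frac{Z}{-2 - 21} = \frac{Z}{-23} = Z \left(- \frac{1}{23}\right) = - \frac{Z}{23}$)
$- 178 \left(193 + 72\right) - c{\left(W{\left(-6 \right)} - d{\left(15 \right)},259 \right)} = - 178 \left(193 + 72\right) - - \frac{\left(-3 + \frac{1}{2} \left(-6\right)\right) - 15^{2}}{23} = \left(-178\right) 265 - - \frac{\left(-3 - 3\right) - 225}{23} = -47170 - - \frac{-6 - 225}{23} = -47170 - \left(- \frac{1}{23}\right) \left(-231\right) = -47170 - \frac{231}{23} = - \frac{1085141}{23}$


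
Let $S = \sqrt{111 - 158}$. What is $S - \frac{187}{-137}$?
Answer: $\frac{187}{137} + i \sqrt{47} \approx 1.365 + 6.8557 i$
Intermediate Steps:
$S = i \sqrt{47}$ ($S = \sqrt{-47} = i \sqrt{47} \approx 6.8557 i$)
$S - \frac{187}{-137} = i \sqrt{47} - \frac{187}{-137} = i \sqrt{47} - 187 \left(- \frac{1}{137}\right) = i \sqrt{47} - - \frac{187}{137} = i \sqrt{47} + \frac{187}{137} = \frac{187}{137} + i \sqrt{47}$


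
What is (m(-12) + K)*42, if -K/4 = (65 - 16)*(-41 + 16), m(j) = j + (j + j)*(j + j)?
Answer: 229488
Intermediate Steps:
m(j) = j + 4*j² (m(j) = j + (2*j)*(2*j) = j + 4*j²)
K = 4900 (K = -4*(65 - 16)*(-41 + 16) = -196*(-25) = -4*(-1225) = 4900)
(m(-12) + K)*42 = (-12*(1 + 4*(-12)) + 4900)*42 = (-12*(1 - 48) + 4900)*42 = (-12*(-47) + 4900)*42 = (564 + 4900)*42 = 5464*42 = 229488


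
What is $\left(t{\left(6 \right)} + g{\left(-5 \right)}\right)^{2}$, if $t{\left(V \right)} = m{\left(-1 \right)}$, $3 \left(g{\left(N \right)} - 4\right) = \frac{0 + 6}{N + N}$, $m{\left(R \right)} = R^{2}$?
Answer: $\frac{576}{25} \approx 23.04$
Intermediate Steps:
$g{\left(N \right)} = 4 + \frac{1}{N}$ ($g{\left(N \right)} = 4 + \frac{\left(0 + 6\right) \frac{1}{N + N}}{3} = 4 + \frac{6 \frac{1}{2 N}}{3} = 4 + \frac{3 \frac{1}{N}}{3} = 4 + \frac{1}{N}$)
$t{\left(V \right)} = 1$ ($t{\left(V \right)} = \left(-1\right)^{2} = 1$)
$\left(t{\left(6 \right)} + g{\left(-5 \right)}\right)^{2} = \left(1 + \left(4 + \frac{1}{-5}\right)\right)^{2} = \left(1 + \left(4 - \frac{1}{5}\right)\right)^{2} = \left(1 + \frac{19}{5}\right)^{2} = \left(\frac{24}{5}\right)^{2} = \frac{576}{25}$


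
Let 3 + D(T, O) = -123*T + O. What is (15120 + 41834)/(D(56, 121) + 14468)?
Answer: 28477/3849 ≈ 7.3985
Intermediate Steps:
D(T, O) = -3 + O - 123*T (D(T, O) = -3 + (-123*T + O) = -3 + (O - 123*T) = -3 + O - 123*T)
(15120 + 41834)/(D(56, 121) + 14468) = (15120 + 41834)/((-3 + 121 - 123*56) + 14468) = 56954/((-3 + 121 - 6888) + 14468) = 56954/(-6770 + 14468) = 56954/7698 = 56954*(1/7698) = 28477/3849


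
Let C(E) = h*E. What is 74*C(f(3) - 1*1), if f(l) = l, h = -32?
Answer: -4736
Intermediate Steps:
C(E) = -32*E
74*C(f(3) - 1*1) = 74*(-32*(3 - 1*1)) = 74*(-32*(3 - 1)) = 74*(-32*2) = 74*(-64) = -4736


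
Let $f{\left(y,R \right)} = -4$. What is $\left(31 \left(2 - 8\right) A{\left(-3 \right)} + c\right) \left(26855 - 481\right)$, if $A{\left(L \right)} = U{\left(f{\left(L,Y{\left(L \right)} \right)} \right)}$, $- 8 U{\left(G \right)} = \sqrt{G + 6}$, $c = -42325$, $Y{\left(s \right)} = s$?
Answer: $-1116279550 + \frac{1226391 \sqrt{2}}{2} \approx -1.1154 \cdot 10^{9}$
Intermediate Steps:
$U{\left(G \right)} = - \frac{\sqrt{6 + G}}{8}$ ($U{\left(G \right)} = - \frac{\sqrt{G + 6}}{8} = - \frac{\sqrt{6 + G}}{8}$)
$A{\left(L \right)} = - \frac{\sqrt{2}}{8}$ ($A{\left(L \right)} = - \frac{\sqrt{6 - 4}}{8} = - \frac{\sqrt{2}}{8}$)
$\left(31 \left(2 - 8\right) A{\left(-3 \right)} + c\right) \left(26855 - 481\right) = \left(31 \left(2 - 8\right) \left(- \frac{\sqrt{2}}{8}\right) - 42325\right) \left(26855 - 481\right) = \left(31 \left(-6\right) \left(- \frac{\sqrt{2}}{8}\right) - 42325\right) 26374 = \left(- 186 \left(- \frac{\sqrt{2}}{8}\right) - 42325\right) 26374 = \left(\frac{93 \sqrt{2}}{4} - 42325\right) 26374 = \left(-42325 + \frac{93 \sqrt{2}}{4}\right) 26374 = -1116279550 + \frac{1226391 \sqrt{2}}{2}$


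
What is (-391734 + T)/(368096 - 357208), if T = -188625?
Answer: -580359/10888 ≈ -53.303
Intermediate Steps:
(-391734 + T)/(368096 - 357208) = (-391734 - 188625)/(368096 - 357208) = -580359/10888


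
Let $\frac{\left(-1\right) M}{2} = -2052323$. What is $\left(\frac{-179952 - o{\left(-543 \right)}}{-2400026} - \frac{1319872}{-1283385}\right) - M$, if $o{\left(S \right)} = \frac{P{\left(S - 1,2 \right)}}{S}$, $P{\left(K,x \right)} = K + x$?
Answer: $- \frac{1144187176027349471809}{278754241804905} \approx -4.1046 \cdot 10^{6}$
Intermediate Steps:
$M = 4104646$ ($M = \left(-2\right) \left(-2052323\right) = 4104646$)
$o{\left(S \right)} = \frac{1 + S}{S}$ ($o{\left(S \right)} = \frac{\left(S - 1\right) + 2}{S} = \frac{\left(-1 + S\right) + 2}{S} = \frac{1 + S}{S}$)
$\left(\frac{-179952 - o{\left(-543 \right)}}{-2400026} - \frac{1319872}{-1283385}\right) - M = \left(\frac{-179952 - \frac{1 - 543}{-543}}{-2400026} - \frac{1319872}{-1283385}\right) - 4104646 = \left(\left(-179952 - \left(- \frac{1}{543}\right) \left(-542\right)\right) \left(- \frac{1}{2400026}\right) - - \frac{1319872}{1283385}\right) - 4104646 = \left(\left(-179952 - \frac{542}{543}\right) \left(- \frac{1}{2400026}\right) + \frac{1319872}{1283385}\right) - 4104646 = \left(\left(- \frac{97714478}{543}\right) \left(- \frac{1}{2400026}\right) + \frac{1319872}{1283385}\right) - 4104646 = \left(\frac{48857239}{651607059} + \frac{1319872}{1283385}\right) - 4104646 = \frac{307580186616821}{278754241804905} - 4104646 = - \frac{1144187176027349471809}{278754241804905}$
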